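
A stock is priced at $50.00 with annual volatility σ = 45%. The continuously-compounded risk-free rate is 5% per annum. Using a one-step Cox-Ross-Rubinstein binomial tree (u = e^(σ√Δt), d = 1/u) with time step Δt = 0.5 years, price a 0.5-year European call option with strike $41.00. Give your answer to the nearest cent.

$12.45

CRR parameters: u = e^(σ√Δt) = e^(0.45·√0.5) = 1.3746, d = 1/u = 0.7275
Per-period rate: rΔt = 0.05·0.5 = 0.025, so R = e^0.025 = 1.0253
Risk-neutral probability p = (e^0.025 − 0.7275)/(1.3746 − 0.7275) = 0.2979/0.6472 = 0.4602
Terminal stock prices: S_u = 68.73, S_d = 36.37
Terminal payoffs (S − K): max(27.73, 0) = 27.73, max(-4.627, 0) = 0
Node 0 (S = 50): V_0 = e^(−0.025)·[0.4602·27.7324 + 0.5398·0.0000] = 12.4482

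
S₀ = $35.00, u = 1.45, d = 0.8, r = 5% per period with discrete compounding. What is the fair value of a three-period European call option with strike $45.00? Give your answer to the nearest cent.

$6.30

Risk-neutral probability p = (1 + 0.05 − 0.8)/(1.45 − 0.8) = 0.2500/0.6500 = 0.3846
Terminal stock prices: S_uuu = 106.7, S_uud = 58.87, S_udd = 32.48, S_ddd = 17.92
Terminal payoffs (S − K): max(61.7, 0) = 61.7, max(13.87, 0) = 13.87, max(-12.52, 0) = 0, max(-27.08, 0) = 0
Node uu (S = 73.59): V_uu = 1/1.05·[0.3846·61.7019 + 0.6154·13.8700] = 30.7304
Node ud (S = 40.6): V_ud = 1/1.05·[0.3846·13.8700 + 0.6154·0.0000] = 5.0806
Node dd (S = 22.4): V_dd = 1/1.05·[0.3846·0.0000 + 0.6154·0.0000] = 0.0000
Node u (S = 50.75): V_u = 1/1.05·[0.3846·30.7304 + 0.6154·5.0806] = 14.2342
Node d (S = 28): V_d = 1/1.05·[0.3846·5.0806 + 0.6154·0.0000] = 1.8610
Node 0 (S = 35): V_0 = 1/1.05·[0.3846·14.2342 + 0.6154·1.8610] = 6.3047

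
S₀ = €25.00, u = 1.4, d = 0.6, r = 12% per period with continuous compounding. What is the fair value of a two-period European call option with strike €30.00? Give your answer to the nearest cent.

€6.50

Risk-neutral probability p = (e^0.12 − 0.6)/(1.4 − 0.6) = 0.5275/0.8000 = 0.6594
Terminal stock prices: S_uu = 49, S_ud = 21, S_dd = 9
Terminal payoffs (S − K): max(19, 0) = 19, max(-9, 0) = 0, max(-21, 0) = 0
Node u (S = 35): V_u = e^(−0.12)·[0.6594·19.0000 + 0.3406·0.0000] = 11.1114
Node d (S = 15): V_d = e^(−0.12)·[0.6594·0.0000 + 0.3406·0.0000] = 0.0000
Node 0 (S = 25): V_0 = e^(−0.12)·[0.6594·11.1114 + 0.3406·0.0000] = 6.4980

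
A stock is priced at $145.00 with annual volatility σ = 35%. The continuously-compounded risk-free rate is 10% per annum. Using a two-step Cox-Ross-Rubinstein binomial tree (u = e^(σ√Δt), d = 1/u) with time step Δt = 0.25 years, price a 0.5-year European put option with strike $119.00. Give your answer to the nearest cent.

CRR parameters: u = e^(σ√Δt) = e^(0.35·√0.25) = 1.1912, d = 1/u = 0.8395
Per-period rate: rΔt = 0.1·0.25 = 0.025, so R = e^0.025 = 1.0253
Risk-neutral probability p = (e^0.025 − 0.8395)/(1.1912 − 0.8395) = 0.1859/0.3518 = 0.5283
Terminal stock prices: S_uu = 205.8, S_ud = 145, S_dd = 102.2
Terminal payoffs (K − S): max(-86.76, 0) = 0, max(-26, 0) = 0, max(16.82, 0) = 16.82
Node u (S = 172.7): V_u = e^(−0.025)·[0.5283·0.0000 + 0.4717·0.0000] = 0.0000
Node d (S = 121.7): V_d = e^(−0.025)·[0.5283·0.0000 + 0.4717·16.8202] = 7.7378
Node 0 (S = 145): V_0 = e^(−0.025)·[0.5283·0.0000 + 0.4717·7.7378] = 3.5597

$3.56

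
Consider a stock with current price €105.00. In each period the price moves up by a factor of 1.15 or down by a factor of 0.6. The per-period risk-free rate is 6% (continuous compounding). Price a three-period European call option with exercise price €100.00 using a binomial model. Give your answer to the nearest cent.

€29.52

Risk-neutral probability p = (e^0.06 − 0.6)/(1.15 − 0.6) = 0.4618/0.5500 = 0.8397
Terminal stock prices: S_uuu = 159.7, S_uud = 83.32, S_udd = 43.47, S_ddd = 22.68
Terminal payoffs (S − K): max(59.69, 0) = 59.69, max(-16.68, 0) = 0, max(-56.53, 0) = 0, max(-77.32, 0) = 0
Node uu (S = 138.9): V_uu = e^(−0.06)·[0.8397·59.6919 + 0.1603·0.0000] = 47.2045
Node ud (S = 72.45): V_ud = e^(−0.06)·[0.8397·0.0000 + 0.1603·0.0000] = 0.0000
Node dd (S = 37.8): V_dd = e^(−0.06)·[0.8397·0.0000 + 0.1603·0.0000] = 0.0000
Node u (S = 120.7): V_u = e^(−0.06)·[0.8397·47.2045 + 0.1603·0.0000] = 37.3294
Node d (S = 63): V_d = e^(−0.06)·[0.8397·0.0000 + 0.1603·0.0000] = 0.0000
Node 0 (S = 105): V_0 = e^(−0.06)·[0.8397·37.3294 + 0.1603·0.0000] = 29.5202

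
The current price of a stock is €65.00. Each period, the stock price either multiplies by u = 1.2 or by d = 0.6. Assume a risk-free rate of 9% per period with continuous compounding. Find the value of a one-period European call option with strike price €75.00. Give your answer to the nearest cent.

€2.26

Risk-neutral probability p = (e^0.09 − 0.6)/(1.2 − 0.6) = 0.4942/0.6000 = 0.8236
Terminal stock prices: S_u = 78, S_d = 39
Terminal payoffs (S − K): max(3, 0) = 3, max(-36, 0) = 0
Node 0 (S = 65): V_0 = e^(−0.09)·[0.8236·3.0000 + 0.1764·0.0000] = 2.2582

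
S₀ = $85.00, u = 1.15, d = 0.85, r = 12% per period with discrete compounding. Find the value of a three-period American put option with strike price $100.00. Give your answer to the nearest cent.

$15.00

Risk-neutral probability p = (1 + 0.12 − 0.85)/(1.15 − 0.85) = 0.2700/0.3000 = 0.9000
Terminal stock prices: S_uuu = 129.3, S_uud = 95.55, S_udd = 70.62, S_ddd = 52.2
Terminal payoffs (K − S): max(-29.27, 0) = 0, max(4.449, 0) = 4.449, max(29.38, 0) = 29.38, max(47.8, 0) = 47.8
Node uu (S = 112.4): continuation = 1/1.12·[0.9000·0.0000 + 0.1000·4.4494] = 0.3973; exercise value = 0.0000 ≤ continuation, so V_uu = 0.3973
Node ud (S = 83.09): continuation = 1/1.12·[0.9000·4.4494 + 0.1000·29.3756] = 6.1982; exercise value = 16.9125 > continuation, so V_ud = 16.9125 (exercise)
Node dd (S = 61.41): continuation = 1/1.12·[0.9000·29.3756 + 0.1000·47.7994] = 27.8732; exercise value = 38.5875 > continuation, so V_dd = 38.5875 (exercise)
Node u (S = 97.75): continuation = 1/1.12·[0.9000·0.3973 + 0.1000·16.9125] = 1.8293; exercise value = 2.2500 > continuation, so V_u = 2.2500 (exercise)
Node d (S = 72.25): continuation = 1/1.12·[0.9000·16.9125 + 0.1000·38.5875] = 17.0357; exercise value = 27.7500 > continuation, so V_d = 27.7500 (exercise)
Node 0 (S = 85): continuation = 1/1.12·[0.9000·2.2500 + 0.1000·27.7500] = 4.2857; exercise value = 15.0000 > continuation, so V_0 = 15.0000 (exercise)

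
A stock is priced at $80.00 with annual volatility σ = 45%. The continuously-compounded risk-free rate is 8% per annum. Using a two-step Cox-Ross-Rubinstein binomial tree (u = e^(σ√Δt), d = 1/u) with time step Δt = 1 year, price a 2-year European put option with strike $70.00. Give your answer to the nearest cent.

$8.67

CRR parameters: u = e^(σ√Δt) = e^(0.45·√1) = 1.5683, d = 1/u = 0.6376
Per-period rate: rΔt = 0.08·1 = 0.08, so R = e^0.08 = 1.0833
Risk-neutral probability p = (e^0.08 − 0.6376)/(1.5683 − 0.6376) = 0.4457/0.9307 = 0.4789
Terminal stock prices: S_uu = 196.8, S_ud = 80, S_dd = 32.53
Terminal payoffs (K − S): max(-126.8, 0) = 0, max(-10, 0) = 0, max(37.47, 0) = 37.47
Node u (S = 125.5): V_u = e^(−0.08)·[0.4789·0.0000 + 0.5211·0.0000] = 0.0000
Node d (S = 51.01): V_d = e^(−0.08)·[0.4789·0.0000 + 0.5211·37.4744] = 18.0282
Node 0 (S = 80): V_0 = e^(−0.08)·[0.4789·0.0000 + 0.5211·18.0282] = 8.6730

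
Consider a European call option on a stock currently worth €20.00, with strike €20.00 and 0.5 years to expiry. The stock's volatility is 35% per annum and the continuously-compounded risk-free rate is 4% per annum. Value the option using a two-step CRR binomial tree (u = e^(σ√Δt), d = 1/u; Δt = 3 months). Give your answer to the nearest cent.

CRR parameters: u = e^(σ√Δt) = e^(0.35·√0.25) = 1.1912, d = 1/u = 0.8395
Per-period rate: rΔt = 0.04·0.25 = 0.01, so R = e^0.01 = 1.0101
Risk-neutral probability p = (e^0.01 − 0.8395)/(1.1912 − 0.8395) = 0.1706/0.3518 = 0.4849
Terminal stock prices: S_uu = 28.38, S_ud = 20, S_dd = 14.09
Terminal payoffs (S − K): max(8.381, 0) = 8.381, max(0, 0) = 0, max(-5.906, 0) = 0
Node u (S = 23.82): V_u = e^(−0.01)·[0.4849·8.3814 + 0.5151·0.0000] = 4.0239
Node d (S = 16.79): V_d = e^(−0.01)·[0.4849·0.0000 + 0.5151·0.0000] = 0.0000
Node 0 (S = 20): V_0 = e^(−0.01)·[0.4849·4.0239 + 0.5151·0.0000] = 1.9319

€1.93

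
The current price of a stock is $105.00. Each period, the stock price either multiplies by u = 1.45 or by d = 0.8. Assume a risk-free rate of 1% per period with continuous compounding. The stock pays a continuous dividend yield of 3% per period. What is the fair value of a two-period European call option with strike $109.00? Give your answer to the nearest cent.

Per-period risk-free factor R = e^0.01 = 1.0101; dividend-adjusted growth = e^(0.01−0.03) = 0.9802.
Risk-neutral probability p = (0.9802 − 0.8)/(1.45 − 0.8) = 0.1802/0.6500 = 0.2772
Terminal stock prices: S_uu = 220.8, S_ud = 121.8, S_dd = 67.2
Terminal payoffs (S − K): max(111.8, 0) = 111.8, max(12.8, 0) = 12.8, max(-41.8, 0) = 0
Node u (S = 152.2): V_u = e^(−0.01)·[0.2772·111.7625 + 0.7228·12.8000] = 39.8349
Node d (S = 84): V_d = e^(−0.01)·[0.2772·12.8000 + 0.7228·0.0000] = 3.5132
Node 0 (S = 105): V_0 = e^(−0.01)·[0.2772·39.8349 + 0.7228·3.5132] = 13.4475

$13.45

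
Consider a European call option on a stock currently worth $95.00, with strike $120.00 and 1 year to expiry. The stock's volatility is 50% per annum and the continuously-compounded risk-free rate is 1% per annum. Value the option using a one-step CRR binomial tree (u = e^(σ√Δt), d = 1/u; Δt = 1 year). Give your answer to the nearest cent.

CRR parameters: u = e^(σ√Δt) = e^(0.5·√1) = 1.6487, d = 1/u = 0.6065
Per-period rate: rΔt = 0.01·1 = 0.01, so R = e^0.01 = 1.0101
Risk-neutral probability p = (e^0.01 − 0.6065)/(1.6487 − 0.6065) = 0.4035/1.0422 = 0.3872
Terminal stock prices: S_u = 156.6, S_d = 57.62
Terminal payoffs (S − K): max(36.63, 0) = 36.63, max(-62.38, 0) = 0
Node 0 (S = 95): V_0 = e^(−0.01)·[0.3872·36.6285 + 0.6128·0.0000] = 14.0409

$14.04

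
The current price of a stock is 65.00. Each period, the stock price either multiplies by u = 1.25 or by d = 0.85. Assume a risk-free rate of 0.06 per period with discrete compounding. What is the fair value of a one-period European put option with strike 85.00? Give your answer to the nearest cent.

Risk-neutral probability p = (1 + 0.06 − 0.85)/(1.25 − 0.85) = 0.2100/0.4000 = 0.5250
Terminal stock prices: S_u = 81.25, S_d = 55.25
Terminal payoffs (K − S): max(3.75, 0) = 3.75, max(29.75, 0) = 29.75
Node 0 (S = 65): V_0 = 1/1.06·[0.5250·3.7500 + 0.4750·29.7500] = 15.1887

15.19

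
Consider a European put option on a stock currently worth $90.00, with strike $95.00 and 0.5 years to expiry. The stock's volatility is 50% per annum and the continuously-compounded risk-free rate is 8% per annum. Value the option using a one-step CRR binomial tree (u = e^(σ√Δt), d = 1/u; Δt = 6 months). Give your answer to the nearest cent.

$16.22

CRR parameters: u = e^(σ√Δt) = e^(0.5·√0.5) = 1.4241, d = 1/u = 0.7022
Per-period rate: rΔt = 0.08·0.5 = 0.04, so R = e^0.04 = 1.0408
Risk-neutral probability p = (e^0.04 − 0.7022)/(1.4241 − 0.7022) = 0.3386/0.7219 = 0.4691
Terminal stock prices: S_u = 128.2, S_d = 63.2
Terminal payoffs (K − S): max(-33.17, 0) = 0, max(31.8, 0) = 31.8
Node 0 (S = 90): V_0 = e^(−0.04)·[0.4691·0.0000 + 0.5309·31.8030] = 16.2237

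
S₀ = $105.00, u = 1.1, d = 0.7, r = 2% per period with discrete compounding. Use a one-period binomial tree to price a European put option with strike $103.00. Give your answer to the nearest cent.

$5.78

Risk-neutral probability p = (1 + 0.02 − 0.7)/(1.1 − 0.7) = 0.3200/0.4000 = 0.8000
Terminal stock prices: S_u = 115.5, S_d = 73.5
Terminal payoffs (K − S): max(-12.5, 0) = 0, max(29.5, 0) = 29.5
Node 0 (S = 105): V_0 = 1/1.02·[0.8000·0.0000 + 0.2000·29.5000] = 5.7843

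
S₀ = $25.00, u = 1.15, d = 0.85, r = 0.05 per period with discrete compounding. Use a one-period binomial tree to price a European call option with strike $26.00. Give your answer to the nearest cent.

Risk-neutral probability p = (1 + 0.05 − 0.85)/(1.15 − 0.85) = 0.2000/0.3000 = 0.6667
Terminal stock prices: S_u = 28.75, S_d = 21.25
Terminal payoffs (S − K): max(2.75, 0) = 2.75, max(-4.75, 0) = 0
Node 0 (S = 25): V_0 = 1/1.05·[0.6667·2.7500 + 0.3333·0.0000] = 1.7460

$1.75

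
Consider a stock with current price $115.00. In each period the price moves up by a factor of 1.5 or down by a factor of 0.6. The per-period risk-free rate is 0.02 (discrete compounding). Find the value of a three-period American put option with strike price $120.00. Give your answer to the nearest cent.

$35.97

Risk-neutral probability p = (1 + 0.02 − 0.6)/(1.5 − 0.6) = 0.4200/0.9000 = 0.4667
Terminal stock prices: S_uuu = 388.1, S_uud = 155.2, S_udd = 62.1, S_ddd = 24.84
Terminal payoffs (K − S): max(-268.1, 0) = 0, max(-35.25, 0) = 0, max(57.9, 0) = 57.9, max(95.16, 0) = 95.16
Node uu (S = 258.8): continuation = 1/1.02·[0.4667·0.0000 + 0.5333·0.0000] = 0.0000; exercise value = 0.0000 ≤ continuation, so V_uu = 0.0000
Node ud (S = 103.5): continuation = 1/1.02·[0.4667·0.0000 + 0.5333·57.9000] = 30.2745; exercise value = 16.5000 ≤ continuation, so V_ud = 30.2745
Node dd (S = 41.4): continuation = 1/1.02·[0.4667·57.9000 + 0.5333·95.1600] = 76.2471; exercise value = 78.6000 > continuation, so V_dd = 78.6000 (exercise)
Node u (S = 172.5): continuation = 1/1.02·[0.4667·0.0000 + 0.5333·30.2745] = 15.8298; exercise value = 0.0000 ≤ continuation, so V_u = 15.8298
Node d (S = 69): continuation = 1/1.02·[0.4667·30.2745 + 0.5333·78.6000] = 54.9491; exercise value = 51.0000 ≤ continuation, so V_d = 54.9491
Node 0 (S = 115): continuation = 1/1.02·[0.4667·15.8298 + 0.5333·54.9491] = 35.9740; exercise value = 5.0000 ≤ continuation, so V_0 = 35.9740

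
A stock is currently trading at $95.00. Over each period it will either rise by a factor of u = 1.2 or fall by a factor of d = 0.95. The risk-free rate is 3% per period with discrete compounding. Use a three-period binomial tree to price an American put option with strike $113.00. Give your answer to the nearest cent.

Risk-neutral probability p = (1 + 0.03 − 0.95)/(1.2 − 0.95) = 0.0800/0.2500 = 0.3200
Terminal stock prices: S_uuu = 164.2, S_uud = 130, S_udd = 102.9, S_ddd = 81.45
Terminal payoffs (K − S): max(-51.16, 0) = 0, max(-16.96, 0) = 0, max(10.12, 0) = 10.12, max(31.55, 0) = 31.55
Node uu (S = 136.8): continuation = 1/1.03·[0.3200·0.0000 + 0.6800·0.0000] = 0.0000; exercise value = 0.0000 ≤ continuation, so V_uu = 0.0000
Node ud (S = 108.3): continuation = 1/1.03·[0.3200·0.0000 + 0.6800·10.1150] = 6.6779; exercise value = 4.7000 ≤ continuation, so V_ud = 6.6779
Node dd (S = 85.74): continuation = 1/1.03·[0.3200·10.1150 + 0.6800·31.5494] = 23.9712; exercise value = 27.2625 > continuation, so V_dd = 27.2625 (exercise)
Node u (S = 114): continuation = 1/1.03·[0.3200·0.0000 + 0.6800·6.6779] = 4.4087; exercise value = 0.0000 ≤ continuation, so V_u = 4.4087
Node d (S = 90.25): continuation = 1/1.03·[0.3200·6.6779 + 0.6800·27.2625] = 20.0732; exercise value = 22.7500 > continuation, so V_d = 22.7500 (exercise)
Node 0 (S = 95): continuation = 1/1.03·[0.3200·4.4087 + 0.6800·22.7500] = 16.3891; exercise value = 18.0000 > continuation, so V_0 = 18.0000 (exercise)

$18.00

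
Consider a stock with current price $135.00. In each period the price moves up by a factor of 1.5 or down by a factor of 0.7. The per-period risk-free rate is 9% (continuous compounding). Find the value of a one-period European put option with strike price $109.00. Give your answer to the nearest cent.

$6.72

Risk-neutral probability p = (e^0.09 − 0.7)/(1.5 − 0.7) = 0.3942/0.8000 = 0.4927
Terminal stock prices: S_u = 202.5, S_d = 94.5
Terminal payoffs (K − S): max(-93.5, 0) = 0, max(14.5, 0) = 14.5
Node 0 (S = 135): V_0 = e^(−0.09)·[0.4927·0.0000 + 0.5073·14.5000] = 6.7225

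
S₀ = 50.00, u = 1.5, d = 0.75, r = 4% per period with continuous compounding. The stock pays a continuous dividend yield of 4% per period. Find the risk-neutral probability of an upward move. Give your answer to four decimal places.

Per-period risk-free factor R = e^0.04 = 1.0408; dividend-adjusted growth = e^(0.04−0.04) = 1.0000.
Risk-neutral probability p = (1.0000 − 0.75)/(1.5 − 0.75) = 0.2500/0.7500 = 0.3333

p = 0.3333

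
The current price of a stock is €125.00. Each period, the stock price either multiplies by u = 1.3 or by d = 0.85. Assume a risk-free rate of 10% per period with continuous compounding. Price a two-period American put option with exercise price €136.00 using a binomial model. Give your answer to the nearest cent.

€11.65

Risk-neutral probability p = (e^0.1 − 0.85)/(1.3 − 0.85) = 0.2552/0.4500 = 0.5670
Terminal stock prices: S_uu = 211.3, S_ud = 138.1, S_dd = 90.31
Terminal payoffs (K − S): max(-75.25, 0) = 0, max(-2.125, 0) = 0, max(45.69, 0) = 45.69
Node u (S = 162.5): continuation = e^(−0.1)·[0.5670·0.0000 + 0.4330·0.0000] = 0.0000; exercise value = 0.0000 ≤ continuation, so V_u = 0.0000
Node d (S = 106.2): continuation = e^(−0.1)·[0.5670·0.0000 + 0.4330·45.6875] = 17.8982; exercise value = 29.7500 > continuation, so V_d = 29.7500 (exercise)
Node 0 (S = 125): continuation = e^(−0.1)·[0.5670·0.0000 + 0.4330·29.7500] = 11.6546; exercise value = 11.0000 ≤ continuation, so V_0 = 11.6546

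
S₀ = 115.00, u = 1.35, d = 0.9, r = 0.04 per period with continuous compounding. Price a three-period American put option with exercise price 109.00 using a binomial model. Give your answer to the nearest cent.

7.24

Risk-neutral probability p = (e^0.04 − 0.9)/(1.35 − 0.9) = 0.1408/0.4500 = 0.3129
Terminal stock prices: S_uuu = 282.9, S_uud = 188.6, S_udd = 125.8, S_ddd = 83.84
Terminal payoffs (K − S): max(-173.9, 0) = 0, max(-79.63, 0) = 0, max(-16.75, 0) = 0, max(25.16, 0) = 25.16
Node uu (S = 209.6): continuation = e^(−0.04)·[0.3129·0.0000 + 0.6871·0.0000] = 0.0000; exercise value = 0.0000 ≤ continuation, so V_uu = 0.0000
Node ud (S = 139.7): continuation = e^(−0.04)·[0.3129·0.0000 + 0.6871·0.0000] = 0.0000; exercise value = 0.0000 ≤ continuation, so V_ud = 0.0000
Node dd (S = 93.15): continuation = e^(−0.04)·[0.3129·0.0000 + 0.6871·25.1650] = 16.6126; exercise value = 15.8500 ≤ continuation, so V_dd = 16.6126
Node u (S = 155.2): continuation = e^(−0.04)·[0.3129·0.0000 + 0.6871·0.0000] = 0.0000; exercise value = 0.0000 ≤ continuation, so V_u = 0.0000
Node d (S = 103.5): continuation = e^(−0.04)·[0.3129·0.0000 + 0.6871·16.6126] = 10.9667; exercise value = 5.5000 ≤ continuation, so V_d = 10.9667
Node 0 (S = 115): continuation = e^(−0.04)·[0.3129·0.0000 + 0.6871·10.9667] = 7.2396; exercise value = 0.0000 ≤ continuation, so V_0 = 7.2396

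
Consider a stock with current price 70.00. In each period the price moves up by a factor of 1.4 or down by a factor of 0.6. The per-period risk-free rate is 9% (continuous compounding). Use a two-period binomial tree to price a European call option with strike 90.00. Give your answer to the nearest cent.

15.04

Risk-neutral probability p = (e^0.09 − 0.6)/(1.4 − 0.6) = 0.4942/0.8000 = 0.6177
Terminal stock prices: S_uu = 137.2, S_ud = 58.8, S_dd = 25.2
Terminal payoffs (S − K): max(47.2, 0) = 47.2, max(-31.2, 0) = 0, max(-64.8, 0) = 0
Node u (S = 98): V_u = e^(−0.09)·[0.6177·47.2000 + 0.3823·0.0000] = 26.6468
Node d (S = 42): V_d = e^(−0.09)·[0.6177·0.0000 + 0.3823·0.0000] = 0.0000
Node 0 (S = 70): V_0 = e^(−0.09)·[0.6177·26.6468 + 0.3823·0.0000] = 15.0435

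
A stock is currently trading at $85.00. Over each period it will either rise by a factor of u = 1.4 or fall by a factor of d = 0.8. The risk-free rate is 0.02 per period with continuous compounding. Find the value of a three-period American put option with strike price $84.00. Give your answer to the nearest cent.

$13.57

Risk-neutral probability p = (e^0.02 − 0.8)/(1.4 − 0.8) = 0.2202/0.6000 = 0.3670
Terminal stock prices: S_uuu = 233.2, S_uud = 133.3, S_udd = 76.16, S_ddd = 43.52
Terminal payoffs (K − S): max(-149.2, 0) = 0, max(-49.28, 0) = 0, max(7.84, 0) = 7.84, max(40.48, 0) = 40.48
Node uu (S = 166.6): continuation = e^(−0.02)·[0.3670·0.0000 + 0.6330·0.0000] = 0.0000; exercise value = 0.0000 ≤ continuation, so V_uu = 0.0000
Node ud (S = 95.2): continuation = e^(−0.02)·[0.3670·0.0000 + 0.6330·7.8400] = 4.8644; exercise value = 0.0000 ≤ continuation, so V_ud = 4.8644
Node dd (S = 54.4): continuation = e^(−0.02)·[0.3670·7.8400 + 0.6330·40.4800] = 27.9367; exercise value = 29.6000 > continuation, so V_dd = 29.6000 (exercise)
Node u (S = 119): continuation = e^(−0.02)·[0.3670·0.0000 + 0.6330·4.8644] = 3.0182; exercise value = 0.0000 ≤ continuation, so V_u = 3.0182
Node d (S = 68): continuation = e^(−0.02)·[0.3670·4.8644 + 0.6330·29.6000] = 20.1156; exercise value = 16.0000 ≤ continuation, so V_d = 20.1156
Node 0 (S = 85): continuation = e^(−0.02)·[0.3670·3.0182 + 0.6330·20.1156] = 13.5668; exercise value = 0.0000 ≤ continuation, so V_0 = 13.5668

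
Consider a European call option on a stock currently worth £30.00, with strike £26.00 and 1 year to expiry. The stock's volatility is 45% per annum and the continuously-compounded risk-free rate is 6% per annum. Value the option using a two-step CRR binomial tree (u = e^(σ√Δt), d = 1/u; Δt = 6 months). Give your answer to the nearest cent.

£8.21

CRR parameters: u = e^(σ√Δt) = e^(0.45·√0.5) = 1.3746, d = 1/u = 0.7275
Per-period rate: rΔt = 0.06·0.5 = 0.03, so R = e^0.03 = 1.0305
Risk-neutral probability p = (e^0.03 − 0.7275)/(1.3746 − 0.7275) = 0.3030/0.6472 = 0.4682
Terminal stock prices: S_uu = 56.69, S_ud = 30, S_dd = 15.88
Terminal payoffs (S − K): max(30.69, 0) = 30.69, max(4, 0) = 4, max(-10.12, 0) = 0
Node u (S = 41.24): V_u = e^(−0.03)·[0.4682·30.6898 + 0.5318·4.0000] = 16.0079
Node d (S = 21.82): V_d = e^(−0.03)·[0.4682·4.0000 + 0.5318·0.0000] = 1.8173
Node 0 (S = 30): V_0 = e^(−0.03)·[0.4682·16.0079 + 0.5318·1.8173] = 8.2109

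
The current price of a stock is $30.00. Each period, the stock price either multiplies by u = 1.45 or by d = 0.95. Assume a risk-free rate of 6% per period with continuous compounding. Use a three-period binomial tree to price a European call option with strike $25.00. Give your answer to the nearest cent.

$9.12

Risk-neutral probability p = (e^0.06 − 0.95)/(1.45 − 0.95) = 0.1118/0.5000 = 0.2237
Terminal stock prices: S_uuu = 91.46, S_uud = 59.92, S_udd = 39.26, S_ddd = 25.72
Terminal payoffs (S − K): max(66.46, 0) = 66.46, max(34.92, 0) = 34.92, max(14.26, 0) = 14.26, max(0.7212, 0) = 0.7212
Node uu (S = 63.08): V_uu = e^(−0.06)·[0.2237·66.4587 + 0.7763·34.9213] = 39.5309
Node ud (S = 41.32): V_ud = e^(−0.06)·[0.2237·34.9213 + 0.7763·14.2587] = 17.7809
Node dd (S = 27.07): V_dd = e^(−0.06)·[0.2237·14.2587 + 0.7763·0.7212] = 3.5309
Node u (S = 43.5): V_u = e^(−0.06)·[0.2237·39.5309 + 0.7763·17.7809] = 21.3270
Node d (S = 28.5): V_d = e^(−0.06)·[0.2237·17.7809 + 0.7763·3.5309] = 6.3270
Node 0 (S = 30): V_0 = e^(−0.06)·[0.2237·21.3270 + 0.7763·6.3270] = 9.1182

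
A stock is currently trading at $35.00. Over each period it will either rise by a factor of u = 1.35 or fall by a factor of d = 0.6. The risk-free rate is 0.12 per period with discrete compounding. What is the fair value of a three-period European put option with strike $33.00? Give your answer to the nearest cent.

Risk-neutral probability p = (1 + 0.12 − 0.6)/(1.35 − 0.6) = 0.5200/0.7500 = 0.6933
Terminal stock prices: S_uuu = 86.11, S_uud = 38.27, S_udd = 17.01, S_ddd = 7.56
Terminal payoffs (K − S): max(-53.11, 0) = 0, max(-5.273, 0) = 0, max(15.99, 0) = 15.99, max(25.44, 0) = 25.44
Node uu (S = 63.79): V_uu = 1/1.12·[0.6933·0.0000 + 0.3067·0.0000] = 0.0000
Node ud (S = 28.35): V_ud = 1/1.12·[0.6933·0.0000 + 0.3067·15.9900] = 4.3782
Node dd (S = 12.6): V_dd = 1/1.12·[0.6933·15.9900 + 0.3067·25.4400] = 16.8643
Node u (S = 47.25): V_u = 1/1.12·[0.6933·0.0000 + 0.3067·4.3782] = 1.1988
Node d (S = 21): V_d = 1/1.12·[0.6933·4.3782 + 0.3067·16.8643] = 7.3279
Node 0 (S = 35): V_0 = 1/1.12·[0.6933·1.1988 + 0.3067·7.3279] = 2.7486

$2.75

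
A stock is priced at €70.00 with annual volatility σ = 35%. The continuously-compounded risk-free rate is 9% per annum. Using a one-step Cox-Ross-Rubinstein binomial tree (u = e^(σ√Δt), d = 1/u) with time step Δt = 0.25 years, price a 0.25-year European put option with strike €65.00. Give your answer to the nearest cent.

€2.92

CRR parameters: u = e^(σ√Δt) = e^(0.35·√0.25) = 1.1912, d = 1/u = 0.8395
Per-period rate: rΔt = 0.09·0.25 = 0.0225, so R = e^0.0225 = 1.0228
Risk-neutral probability p = (e^0.0225 − 0.8395)/(1.1912 − 0.8395) = 0.1833/0.3518 = 0.5210
Terminal stock prices: S_u = 83.39, S_d = 58.76
Terminal payoffs (K − S): max(-18.39, 0) = 0, max(6.238, 0) = 6.238
Node 0 (S = 70): V_0 = e^(−0.0225)·[0.5210·0.0000 + 0.4790·6.2380] = 2.9213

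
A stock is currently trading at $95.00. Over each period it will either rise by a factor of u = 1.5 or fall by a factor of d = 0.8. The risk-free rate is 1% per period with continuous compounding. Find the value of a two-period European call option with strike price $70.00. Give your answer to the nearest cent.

Risk-neutral probability p = (e^0.01 − 0.8)/(1.5 − 0.8) = 0.2101/0.7000 = 0.3001
Terminal stock prices: S_uu = 213.8, S_ud = 114, S_dd = 60.8
Terminal payoffs (S − K): max(143.8, 0) = 143.8, max(44, 0) = 44, max(-9.2, 0) = 0
Node u (S = 142.5): V_u = e^(−0.01)·[0.3001·143.7500 + 0.6999·44.0000] = 73.1965
Node d (S = 76): V_d = e^(−0.01)·[0.3001·44.0000 + 0.6999·0.0000] = 13.0718
Node 0 (S = 95): V_0 = e^(−0.01)·[0.3001·73.1965 + 0.6999·13.0718] = 30.8039

$30.80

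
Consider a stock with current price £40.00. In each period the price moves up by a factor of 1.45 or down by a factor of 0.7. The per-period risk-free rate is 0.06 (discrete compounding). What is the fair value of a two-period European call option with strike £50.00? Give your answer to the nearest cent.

£6.99

Risk-neutral probability p = (1 + 0.06 − 0.7)/(1.45 − 0.7) = 0.3600/0.7500 = 0.4800
Terminal stock prices: S_uu = 84.1, S_ud = 40.6, S_dd = 19.6
Terminal payoffs (S − K): max(34.1, 0) = 34.1, max(-9.4, 0) = 0, max(-30.4, 0) = 0
Node u (S = 58): V_u = 1/1.06·[0.4800·34.1000 + 0.5200·0.0000] = 15.4415
Node d (S = 28): V_d = 1/1.06·[0.4800·0.0000 + 0.5200·0.0000] = 0.0000
Node 0 (S = 40): V_0 = 1/1.06·[0.4800·15.4415 + 0.5200·0.0000] = 6.9924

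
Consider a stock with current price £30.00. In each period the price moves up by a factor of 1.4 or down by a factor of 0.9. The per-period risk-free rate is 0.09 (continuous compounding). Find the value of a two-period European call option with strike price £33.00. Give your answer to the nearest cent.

£5.15

Risk-neutral probability p = (e^0.09 − 0.9)/(1.4 − 0.9) = 0.1942/0.5000 = 0.3883
Terminal stock prices: S_uu = 58.8, S_ud = 37.8, S_dd = 24.3
Terminal payoffs (S − K): max(25.8, 0) = 25.8, max(4.8, 0) = 4.8, max(-8.7, 0) = 0
Node u (S = 42): V_u = e^(−0.09)·[0.3883·25.8000 + 0.6117·4.8000] = 11.8403
Node d (S = 27): V_d = e^(−0.09)·[0.3883·4.8000 + 0.6117·0.0000] = 1.7036
Node 0 (S = 30): V_0 = e^(−0.09)·[0.3883·11.8403 + 0.6117·1.7036] = 5.1547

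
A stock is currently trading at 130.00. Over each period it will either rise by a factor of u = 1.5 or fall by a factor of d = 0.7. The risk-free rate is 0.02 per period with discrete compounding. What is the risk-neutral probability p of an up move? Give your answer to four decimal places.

p = 0.4000

Risk-neutral probability p = (1 + 0.02 − 0.7)/(1.5 − 0.7) = 0.3200/0.8000 = 0.4000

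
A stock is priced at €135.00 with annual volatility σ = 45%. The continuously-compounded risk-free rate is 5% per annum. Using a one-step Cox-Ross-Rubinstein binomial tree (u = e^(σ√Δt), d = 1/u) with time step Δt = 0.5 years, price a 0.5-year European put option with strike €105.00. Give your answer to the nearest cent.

CRR parameters: u = e^(σ√Δt) = e^(0.45·√0.5) = 1.3746, d = 1/u = 0.7275
Per-period rate: rΔt = 0.05·0.5 = 0.025, so R = e^0.025 = 1.0253
Risk-neutral probability p = (e^0.025 − 0.7275)/(1.3746 − 0.7275) = 0.2979/0.6472 = 0.4602
Terminal stock prices: S_u = 185.6, S_d = 98.21
Terminal payoffs (K − S): max(-80.58, 0) = 0, max(6.793, 0) = 6.793
Node 0 (S = 135): V_0 = e^(−0.025)·[0.4602·0.0000 + 0.5398·6.7931] = 3.5762

€3.58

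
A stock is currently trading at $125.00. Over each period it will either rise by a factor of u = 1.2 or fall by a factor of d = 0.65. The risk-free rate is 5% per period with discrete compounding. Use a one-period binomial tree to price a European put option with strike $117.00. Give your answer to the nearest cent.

Risk-neutral probability p = (1 + 0.05 − 0.65)/(1.2 − 0.65) = 0.4000/0.5500 = 0.7273
Terminal stock prices: S_u = 150, S_d = 81.25
Terminal payoffs (K − S): max(-33, 0) = 0, max(35.75, 0) = 35.75
Node 0 (S = 125): V_0 = 1/1.05·[0.7273·0.0000 + 0.2727·35.7500] = 9.2857

$9.29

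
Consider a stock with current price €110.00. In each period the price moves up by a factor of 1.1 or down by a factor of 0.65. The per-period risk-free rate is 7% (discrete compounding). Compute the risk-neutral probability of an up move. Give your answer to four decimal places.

Risk-neutral probability p = (1 + 0.07 − 0.65)/(1.1 − 0.65) = 0.4200/0.4500 = 0.9333

p = 0.9333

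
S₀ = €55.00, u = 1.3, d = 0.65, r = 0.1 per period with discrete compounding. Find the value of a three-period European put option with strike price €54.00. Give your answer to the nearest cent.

€4.37

Risk-neutral probability p = (1 + 0.1 − 0.65)/(1.3 − 0.65) = 0.4500/0.6500 = 0.6923
Terminal stock prices: S_uuu = 120.8, S_uud = 60.42, S_udd = 30.21, S_ddd = 15.1
Terminal payoffs (K − S): max(-66.84, 0) = 0, max(-6.418, 0) = 0, max(23.79, 0) = 23.79, max(38.9, 0) = 38.9
Node uu (S = 92.95): V_uu = 1/1.1·[0.6923·0.0000 + 0.3077·0.0000] = 0.0000
Node ud (S = 46.48): V_ud = 1/1.1·[0.6923·0.0000 + 0.3077·23.7912] = 6.6549
Node dd (S = 23.24): V_dd = 1/1.1·[0.6923·23.7912 + 0.3077·38.8956] = 25.8534
Node u (S = 71.5): V_u = 1/1.1·[0.6923·0.0000 + 0.3077·6.6549] = 1.8615
Node d (S = 35.75): V_d = 1/1.1·[0.6923·6.6549 + 0.3077·25.8534] = 11.4201
Node 0 (S = 55): V_0 = 1/1.1·[0.6923·1.8615 + 0.3077·11.4201] = 4.3660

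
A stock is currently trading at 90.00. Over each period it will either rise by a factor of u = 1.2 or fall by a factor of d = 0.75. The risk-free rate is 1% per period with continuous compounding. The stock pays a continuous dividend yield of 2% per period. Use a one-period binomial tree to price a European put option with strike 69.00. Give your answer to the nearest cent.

0.69

Per-period risk-free factor R = e^0.01 = 1.0101; dividend-adjusted growth = e^(0.01−0.02) = 0.9900.
Risk-neutral probability p = (0.9900 − 0.75)/(1.2 − 0.75) = 0.2400/0.4500 = 0.5334
Terminal stock prices: S_u = 108, S_d = 67.5
Terminal payoffs (K − S): max(-39, 0) = 0, max(1.5, 0) = 1.5
Node 0 (S = 90): V_0 = e^(−0.01)·[0.5334·0.0000 + 0.4666·1.5000] = 0.6929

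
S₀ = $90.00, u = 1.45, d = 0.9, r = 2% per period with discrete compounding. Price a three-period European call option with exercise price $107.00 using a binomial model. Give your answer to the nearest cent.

Risk-neutral probability p = (1 + 0.02 − 0.9)/(1.45 − 0.9) = 0.1200/0.5500 = 0.2182
Terminal stock prices: S_uuu = 274.4, S_uud = 170.3, S_udd = 105.7, S_ddd = 65.61
Terminal payoffs (S − K): max(167.4, 0) = 167.4, max(63.3, 0) = 63.3, max(-1.295, 0) = 0, max(-41.39, 0) = 0
Node uu (S = 189.2): V_uu = 1/1.02·[0.2182·167.3762 + 0.7818·63.3025] = 84.3230
Node ud (S = 117.5): V_ud = 1/1.02·[0.2182·63.3025 + 0.7818·0.0000] = 13.5406
Node dd (S = 72.9): V_dd = 1/1.02·[0.2182·0.0000 + 0.7818·0.0000] = 0.0000
Node u (S = 130.5): V_u = 1/1.02·[0.2182·84.3230 + 0.7818·13.5406] = 28.4158
Node d (S = 81): V_d = 1/1.02·[0.2182·13.5406 + 0.7818·0.0000] = 2.8964
Node 0 (S = 90): V_0 = 1/1.02·[0.2182·28.4158 + 0.7818·2.8964] = 8.2983

$8.30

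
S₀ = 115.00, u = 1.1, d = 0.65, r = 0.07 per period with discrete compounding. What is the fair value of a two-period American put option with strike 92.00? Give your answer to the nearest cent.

Risk-neutral probability p = (1 + 0.07 − 0.65)/(1.1 − 0.65) = 0.4200/0.4500 = 0.9333
Terminal stock prices: S_uu = 139.2, S_ud = 82.23, S_dd = 48.59
Terminal payoffs (K − S): max(-47.15, 0) = 0, max(9.775, 0) = 9.775, max(43.41, 0) = 43.41
Node u (S = 126.5): continuation = 1/1.07·[0.9333·0.0000 + 0.0667·9.7750] = 0.6090; exercise value = 0.0000 ≤ continuation, so V_u = 0.6090
Node d (S = 74.75): continuation = 1/1.07·[0.9333·9.7750 + 0.0667·43.4125] = 11.2313; exercise value = 17.2500 > continuation, so V_d = 17.2500 (exercise)
Node 0 (S = 115): continuation = 1/1.07·[0.9333·0.6090 + 0.0667·17.2500] = 1.6060; exercise value = 0.0000 ≤ continuation, so V_0 = 1.6060

1.61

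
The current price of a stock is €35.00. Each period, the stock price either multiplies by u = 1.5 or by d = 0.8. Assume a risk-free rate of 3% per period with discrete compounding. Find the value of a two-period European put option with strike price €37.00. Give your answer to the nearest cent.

Risk-neutral probability p = (1 + 0.03 − 0.8)/(1.5 − 0.8) = 0.2300/0.7000 = 0.3286
Terminal stock prices: S_uu = 78.75, S_ud = 42, S_dd = 22.4
Terminal payoffs (K − S): max(-41.75, 0) = 0, max(-5, 0) = 0, max(14.6, 0) = 14.6
Node u (S = 52.5): V_u = 1/1.03·[0.3286·0.0000 + 0.6714·0.0000] = 0.0000
Node d (S = 28): V_d = 1/1.03·[0.3286·0.0000 + 0.6714·14.6000] = 9.5173
Node 0 (S = 35): V_0 = 1/1.03·[0.3286·0.0000 + 0.6714·9.5173] = 6.2041

€6.20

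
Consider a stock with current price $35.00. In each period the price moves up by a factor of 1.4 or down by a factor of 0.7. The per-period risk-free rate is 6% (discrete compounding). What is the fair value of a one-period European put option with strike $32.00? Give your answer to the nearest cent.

$3.44

Risk-neutral probability p = (1 + 0.06 − 0.7)/(1.4 − 0.7) = 0.3600/0.7000 = 0.5143
Terminal stock prices: S_u = 49, S_d = 24.5
Terminal payoffs (K − S): max(-17, 0) = 0, max(7.5, 0) = 7.5
Node 0 (S = 35): V_0 = 1/1.06·[0.5143·0.0000 + 0.4857·7.5000] = 3.4367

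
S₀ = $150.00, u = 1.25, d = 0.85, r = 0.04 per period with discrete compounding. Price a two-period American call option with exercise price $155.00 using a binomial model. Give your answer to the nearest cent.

Risk-neutral probability p = (1 + 0.04 − 0.85)/(1.25 − 0.85) = 0.1900/0.4000 = 0.4750
Terminal stock prices: S_uu = 234.4, S_ud = 159.4, S_dd = 108.4
Terminal payoffs (S − K): max(79.38, 0) = 79.38, max(4.375, 0) = 4.375, max(-46.63, 0) = 0
Node u (S = 187.5): continuation = 1/1.04·[0.4750·79.3750 + 0.5250·4.3750] = 38.4615; exercise value = 32.5000 ≤ continuation, so V_u = 38.4615
Node d (S = 127.5): continuation = 1/1.04·[0.4750·4.3750 + 0.5250·0.0000] = 1.9982; exercise value = 0.0000 ≤ continuation, so V_d = 1.9982
Node 0 (S = 150): continuation = 1/1.04·[0.4750·38.4615 + 0.5250·1.9982] = 18.5753; exercise value = 0.0000 ≤ continuation, so V_0 = 18.5753

$18.58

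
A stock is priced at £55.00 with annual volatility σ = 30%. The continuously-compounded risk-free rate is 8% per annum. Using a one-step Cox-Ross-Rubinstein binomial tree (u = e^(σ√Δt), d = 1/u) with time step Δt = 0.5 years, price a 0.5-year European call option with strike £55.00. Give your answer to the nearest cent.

CRR parameters: u = e^(σ√Δt) = e^(0.3·√0.5) = 1.2363, d = 1/u = 0.8089
Per-period rate: rΔt = 0.08·0.5 = 0.04, so R = e^0.04 = 1.0408
Risk-neutral probability p = (e^0.04 − 0.8089)/(1.2363 − 0.8089) = 0.2320/0.4275 = 0.5426
Terminal stock prices: S_u = 68, S_d = 44.49
Terminal payoffs (S − K): max(13, 0) = 13, max(-10.51, 0) = 0
Node 0 (S = 55): V_0 = e^(−0.04)·[0.5426·12.9971 + 0.4574·0.0000] = 6.7762

£6.78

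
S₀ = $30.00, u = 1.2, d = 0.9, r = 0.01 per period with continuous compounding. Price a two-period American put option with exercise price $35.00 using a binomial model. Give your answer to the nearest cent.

Risk-neutral probability p = (e^0.01 − 0.9)/(1.2 − 0.9) = 0.1101/0.3000 = 0.3668
Terminal stock prices: S_uu = 43.2, S_ud = 32.4, S_dd = 24.3
Terminal payoffs (K − S): max(-8.2, 0) = 0, max(2.6, 0) = 2.6, max(10.7, 0) = 10.7
Node u (S = 36): continuation = e^(−0.01)·[0.3668·0.0000 + 0.6332·2.6000] = 1.6299; exercise value = 0.0000 ≤ continuation, so V_u = 1.6299
Node d (S = 27): continuation = e^(−0.01)·[0.3668·2.6000 + 0.6332·10.7000] = 7.6517; exercise value = 8.0000 > continuation, so V_d = 8.0000 (exercise)
Node 0 (S = 30): continuation = e^(−0.01)·[0.3668·1.6299 + 0.6332·8.0000] = 5.6069; exercise value = 5.0000 ≤ continuation, so V_0 = 5.6069

$5.61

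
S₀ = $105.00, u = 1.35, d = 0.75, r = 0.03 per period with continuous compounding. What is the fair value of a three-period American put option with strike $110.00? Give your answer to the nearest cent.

$20.94

Risk-neutral probability p = (e^0.03 − 0.75)/(1.35 − 0.75) = 0.2805/0.6000 = 0.4674
Terminal stock prices: S_uuu = 258.3, S_uud = 143.5, S_udd = 79.73, S_ddd = 44.3
Terminal payoffs (K − S): max(-148.3, 0) = 0, max(-33.52, 0) = 0, max(30.27, 0) = 30.27, max(65.7, 0) = 65.7
Node uu (S = 191.4): continuation = e^(−0.03)·[0.4674·0.0000 + 0.5326·0.0000] = 0.0000; exercise value = 0.0000 ≤ continuation, so V_uu = 0.0000
Node ud (S = 106.3): continuation = e^(−0.03)·[0.4674·0.0000 + 0.5326·30.2656] = 15.6424; exercise value = 3.6875 ≤ continuation, so V_ud = 15.6424
Node dd (S = 59.06): continuation = e^(−0.03)·[0.4674·30.2656 + 0.5326·65.7031] = 47.6865; exercise value = 50.9375 > continuation, so V_dd = 50.9375 (exercise)
Node u (S = 141.8): continuation = e^(−0.03)·[0.4674·0.0000 + 0.5326·15.6424] = 8.0845; exercise value = 0.0000 ≤ continuation, so V_u = 8.0845
Node d (S = 78.75): continuation = e^(−0.03)·[0.4674·15.6424 + 0.5326·50.9375] = 33.4218; exercise value = 31.2500 ≤ continuation, so V_d = 33.4218
Node 0 (S = 105): continuation = e^(−0.03)·[0.4674·8.0845 + 0.5326·33.4218] = 20.9408; exercise value = 5.0000 ≤ continuation, so V_0 = 20.9408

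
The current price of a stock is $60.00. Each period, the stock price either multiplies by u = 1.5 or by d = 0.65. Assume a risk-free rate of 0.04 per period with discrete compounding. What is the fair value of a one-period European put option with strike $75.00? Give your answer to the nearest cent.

Risk-neutral probability p = (1 + 0.04 − 0.65)/(1.5 − 0.65) = 0.3900/0.8500 = 0.4588
Terminal stock prices: S_u = 90, S_d = 39
Terminal payoffs (K − S): max(-15, 0) = 0, max(36, 0) = 36
Node 0 (S = 60): V_0 = 1/1.04·[0.4588·0.0000 + 0.5412·36.0000] = 18.7330

$18.73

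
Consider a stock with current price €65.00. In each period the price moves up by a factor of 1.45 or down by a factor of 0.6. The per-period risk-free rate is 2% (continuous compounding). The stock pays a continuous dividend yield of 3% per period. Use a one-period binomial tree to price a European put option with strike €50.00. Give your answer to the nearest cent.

Per-period risk-free factor R = e^0.02 = 1.0202; dividend-adjusted growth = e^(0.02−0.03) = 0.9900.
Risk-neutral probability p = (0.9900 − 0.6)/(1.45 − 0.6) = 0.3900/0.8500 = 0.4589
Terminal stock prices: S_u = 94.25, S_d = 39
Terminal payoffs (K − S): max(-44.25, 0) = 0, max(11, 0) = 11
Node 0 (S = 65): V_0 = e^(−0.02)·[0.4589·0.0000 + 0.5411·11.0000] = 5.8344

€5.83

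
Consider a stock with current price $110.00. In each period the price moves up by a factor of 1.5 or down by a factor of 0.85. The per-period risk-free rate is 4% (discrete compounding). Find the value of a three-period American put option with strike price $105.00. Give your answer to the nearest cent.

$11.82

Risk-neutral probability p = (1 + 0.04 − 0.85)/(1.5 − 0.85) = 0.1900/0.6500 = 0.2923
Terminal stock prices: S_uuu = 371.2, S_uud = 210.4, S_udd = 119.2, S_ddd = 67.55
Terminal payoffs (K − S): max(-266.2, 0) = 0, max(-105.4, 0) = 0, max(-14.21, 0) = 0, max(37.45, 0) = 37.45
Node uu (S = 247.5): continuation = 1/1.04·[0.2923·0.0000 + 0.7077·0.0000] = 0.0000; exercise value = 0.0000 ≤ continuation, so V_uu = 0.0000
Node ud (S = 140.2): continuation = 1/1.04·[0.2923·0.0000 + 0.7077·0.0000] = 0.0000; exercise value = 0.0000 ≤ continuation, so V_ud = 0.0000
Node dd (S = 79.47): continuation = 1/1.04·[0.2923·0.0000 + 0.7077·37.4463] = 25.4812; exercise value = 25.5250 > continuation, so V_dd = 25.5250 (exercise)
Node u (S = 165): continuation = 1/1.04·[0.2923·0.0000 + 0.7077·0.0000] = 0.0000; exercise value = 0.0000 ≤ continuation, so V_u = 0.0000
Node d (S = 93.5): continuation = 1/1.04·[0.2923·0.0000 + 0.7077·25.5250] = 17.3691; exercise value = 11.5000 ≤ continuation, so V_d = 17.3691
Node 0 (S = 110): continuation = 1/1.04·[0.2923·0.0000 + 0.7077·17.3691] = 11.8192; exercise value = 0.0000 ≤ continuation, so V_0 = 11.8192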